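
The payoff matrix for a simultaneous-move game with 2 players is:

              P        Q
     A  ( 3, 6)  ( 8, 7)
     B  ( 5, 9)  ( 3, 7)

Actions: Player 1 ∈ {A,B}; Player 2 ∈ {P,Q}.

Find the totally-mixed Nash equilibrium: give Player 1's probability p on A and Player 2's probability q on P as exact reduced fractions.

p=2/3, q=5/7

P1 indiff ⇒ q·3+(1-q)·8 = q·5+(1-q)·3 ⇒ q(-2) = (1-q)(-5) ⇒ q = 5/7
P2 indiff ⇒ p·6+(1-p)·9 = p·7+(1-p)·7 ⇒ p(-1) = (1-p)(-2) ⇒ p = 2/3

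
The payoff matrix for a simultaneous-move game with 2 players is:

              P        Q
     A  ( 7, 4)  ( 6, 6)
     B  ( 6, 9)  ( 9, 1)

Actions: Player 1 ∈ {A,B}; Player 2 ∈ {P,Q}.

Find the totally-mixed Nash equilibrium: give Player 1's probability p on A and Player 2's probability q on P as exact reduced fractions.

(p,q) = (4/5, 3/4)

P1 indiff ⇒ q·7+(1-q)·6 = q·6+(1-q)·9 ⇒ q(1) = (1-q)(3) ⇒ q = 3/4
P2 indiff ⇒ p·4+(1-p)·9 = p·6+(1-p)·1 ⇒ p(-2) = (1-p)(-8) ⇒ p = 4/5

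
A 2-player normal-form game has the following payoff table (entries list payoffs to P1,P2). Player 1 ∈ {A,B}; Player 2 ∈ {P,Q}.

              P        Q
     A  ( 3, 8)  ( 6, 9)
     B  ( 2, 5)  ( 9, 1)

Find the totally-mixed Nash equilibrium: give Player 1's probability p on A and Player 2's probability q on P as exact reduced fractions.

P1 indiff ⇒ q·3+(1-q)·6 = q·2+(1-q)·9 ⇒ q(1) = (1-q)(3) ⇒ q = 3/4
P2 indiff ⇒ p·8+(1-p)·5 = p·9+(1-p)·1 ⇒ p(-1) = (1-p)(-4) ⇒ p = 4/5

P1 mixes 4/5 on A; P2 mixes 3/4 on P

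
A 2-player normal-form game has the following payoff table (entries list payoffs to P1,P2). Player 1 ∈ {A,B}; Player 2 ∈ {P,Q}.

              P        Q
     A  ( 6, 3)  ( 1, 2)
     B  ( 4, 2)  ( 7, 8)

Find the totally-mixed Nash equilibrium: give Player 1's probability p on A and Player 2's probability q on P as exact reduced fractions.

P1 indiff ⇒ q·6+(1-q)·1 = q·4+(1-q)·7 ⇒ q(2) = (1-q)(6) ⇒ q = 3/4
P2 indiff ⇒ p·3+(1-p)·2 = p·2+(1-p)·8 ⇒ p(1) = (1-p)(6) ⇒ p = 6/7

(p,q) = (6/7, 3/4)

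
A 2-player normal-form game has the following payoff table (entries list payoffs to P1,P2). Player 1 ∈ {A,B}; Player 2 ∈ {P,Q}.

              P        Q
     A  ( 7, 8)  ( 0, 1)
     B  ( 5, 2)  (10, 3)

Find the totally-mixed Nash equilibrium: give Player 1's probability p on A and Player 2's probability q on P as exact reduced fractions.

(p,q) = (1/8, 5/6)

P1 indiff ⇒ q·7+(1-q)·0 = q·5+(1-q)·10 ⇒ q(2) = (1-q)(10) ⇒ q = 5/6
P2 indiff ⇒ p·8+(1-p)·2 = p·1+(1-p)·3 ⇒ p(7) = (1-p)(1) ⇒ p = 1/8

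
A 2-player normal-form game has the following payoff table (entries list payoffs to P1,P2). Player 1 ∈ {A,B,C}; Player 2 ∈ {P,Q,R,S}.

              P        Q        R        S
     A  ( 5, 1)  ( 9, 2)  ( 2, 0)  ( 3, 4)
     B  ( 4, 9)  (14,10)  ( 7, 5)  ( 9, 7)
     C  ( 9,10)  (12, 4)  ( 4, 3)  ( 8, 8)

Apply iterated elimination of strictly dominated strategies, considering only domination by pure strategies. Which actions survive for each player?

Remaining: P1:{B,C} P2:{P,Q}

P1 drop A (C beats it: P:9>5 Q:12>9 R:4>2 S:8>3)
P2 drop R (P beats it: B:9>5 C:10>3)
P2 drop S (P beats it: B:9>7 C:10>8)
P1→{B,C} P2→{P,Q}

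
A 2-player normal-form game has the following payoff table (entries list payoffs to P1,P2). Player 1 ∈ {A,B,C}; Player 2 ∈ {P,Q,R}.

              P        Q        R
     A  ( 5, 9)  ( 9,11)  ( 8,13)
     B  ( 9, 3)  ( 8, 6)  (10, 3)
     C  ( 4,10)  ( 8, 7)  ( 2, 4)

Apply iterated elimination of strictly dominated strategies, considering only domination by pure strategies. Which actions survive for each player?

P1 drop C (A beats it: P:5>4 Q:9>8 R:8>2)
P2 drop P (Q beats it: A:11>9 B:6>3)
P1→{A,B} P2→{Q,R}

Remaining: P1:{A,B} P2:{Q,R}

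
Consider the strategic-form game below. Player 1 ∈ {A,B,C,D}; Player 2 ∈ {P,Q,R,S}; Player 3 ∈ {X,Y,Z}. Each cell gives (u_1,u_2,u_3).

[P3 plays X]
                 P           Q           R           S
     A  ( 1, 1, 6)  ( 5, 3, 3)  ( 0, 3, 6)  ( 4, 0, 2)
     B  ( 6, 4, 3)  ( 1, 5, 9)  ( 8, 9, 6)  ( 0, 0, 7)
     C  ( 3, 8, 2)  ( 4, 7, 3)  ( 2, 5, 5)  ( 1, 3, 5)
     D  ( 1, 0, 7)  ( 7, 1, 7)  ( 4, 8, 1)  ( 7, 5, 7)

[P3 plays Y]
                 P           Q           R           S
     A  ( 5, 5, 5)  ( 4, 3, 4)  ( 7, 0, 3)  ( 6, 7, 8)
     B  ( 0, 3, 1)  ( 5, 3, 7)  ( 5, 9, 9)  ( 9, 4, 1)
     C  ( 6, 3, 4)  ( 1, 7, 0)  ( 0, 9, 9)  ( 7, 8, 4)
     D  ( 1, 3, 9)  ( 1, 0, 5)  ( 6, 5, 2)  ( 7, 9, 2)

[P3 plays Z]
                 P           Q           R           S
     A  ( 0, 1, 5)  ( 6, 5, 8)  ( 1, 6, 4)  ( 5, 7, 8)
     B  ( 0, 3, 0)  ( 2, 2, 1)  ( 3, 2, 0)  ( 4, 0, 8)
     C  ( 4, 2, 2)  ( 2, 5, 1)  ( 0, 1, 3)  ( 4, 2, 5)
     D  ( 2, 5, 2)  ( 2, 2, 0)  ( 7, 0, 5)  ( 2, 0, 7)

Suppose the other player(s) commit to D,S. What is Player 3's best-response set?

u_3(X vs D,S) = 7
u_3(Y vs D,S) = 2
u_3(Z vs D,S) = 7
max payoff 7 at {X,Z}

BR_3 = {X,Z}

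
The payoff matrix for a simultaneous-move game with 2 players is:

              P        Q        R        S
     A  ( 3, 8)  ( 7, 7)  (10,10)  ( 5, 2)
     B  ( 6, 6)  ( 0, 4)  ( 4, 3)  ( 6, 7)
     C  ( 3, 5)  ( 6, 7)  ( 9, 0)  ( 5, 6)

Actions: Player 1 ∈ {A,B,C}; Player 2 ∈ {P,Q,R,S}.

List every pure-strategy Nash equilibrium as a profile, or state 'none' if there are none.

PSNE = {(A,R), (B,S)}

(A,P): not NE [P1→B gives 6>3; P2→R gives 10>8]
(A,Q): not NE [P2→R gives 10>7]
(A,R): NE
(A,S): not NE [P1→B gives 6>5; P2→R gives 10>2]
(B,P): not NE [P2→S gives 7>6]
(B,Q): not NE [P1→A gives 7>0; P2→S gives 7>4]
(B,R): not NE [P1→A gives 10>4; P2→S gives 7>3]
(B,S): NE
(C,P): not NE [P1→B gives 6>3; P2→Q gives 7>5]
(C,Q): not NE [P1→A gives 7>6]
(C,R): not NE [P1→A gives 10>9; P2→Q gives 7>0]
(C,S): not NE [P1→B gives 6>5; P2→Q gives 7>6]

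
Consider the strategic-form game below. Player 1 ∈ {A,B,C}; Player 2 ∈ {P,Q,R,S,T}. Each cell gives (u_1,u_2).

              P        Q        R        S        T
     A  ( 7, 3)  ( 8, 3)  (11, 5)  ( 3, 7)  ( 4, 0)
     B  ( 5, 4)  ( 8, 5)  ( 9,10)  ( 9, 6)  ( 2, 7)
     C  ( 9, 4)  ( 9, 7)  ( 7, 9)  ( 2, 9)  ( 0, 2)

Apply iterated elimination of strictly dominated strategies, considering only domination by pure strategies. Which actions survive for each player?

Remaining: P1:{A,B} P2:{R,S}

P2 drop P (R beats it: A:5>3 B:10>4 C:9>4)
P2 drop Q (R beats it: A:5>3 B:10>5 C:9>7)
P1 drop C (A beats it: R:11>7 S:3>2 T:4>0)
P2 drop T (R beats it: A:5>0 B:10>7)
P1→{A,B} P2→{R,S}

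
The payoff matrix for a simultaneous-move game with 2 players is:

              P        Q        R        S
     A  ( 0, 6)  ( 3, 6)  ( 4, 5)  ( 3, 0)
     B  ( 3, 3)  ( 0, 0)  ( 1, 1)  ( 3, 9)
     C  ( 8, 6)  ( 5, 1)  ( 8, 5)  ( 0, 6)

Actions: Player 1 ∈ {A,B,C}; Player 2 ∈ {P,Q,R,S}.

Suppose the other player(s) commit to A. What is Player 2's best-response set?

u_2(P vs A) = 6
u_2(Q vs A) = 6
u_2(R vs A) = 5
u_2(S vs A) = 0
max payoff 6 at {P,Q}

BR_2 = {P,Q}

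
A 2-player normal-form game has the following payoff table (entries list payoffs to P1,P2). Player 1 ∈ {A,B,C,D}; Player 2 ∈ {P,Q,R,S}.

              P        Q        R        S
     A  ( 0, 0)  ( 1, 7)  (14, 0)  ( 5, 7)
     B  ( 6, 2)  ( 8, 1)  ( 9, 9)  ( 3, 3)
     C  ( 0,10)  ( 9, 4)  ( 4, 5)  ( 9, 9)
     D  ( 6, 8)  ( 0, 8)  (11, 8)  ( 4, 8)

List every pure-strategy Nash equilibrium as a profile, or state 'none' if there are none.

(A,P): not NE [P1→D gives 6>0; P2→S gives 7>0]
(A,Q): not NE [P1→C gives 9>1]
(A,R): not NE [P2→S gives 7>0]
(A,S): not NE [P1→C gives 9>5]
(B,P): not NE [P2→R gives 9>2]
(B,Q): not NE [P1→C gives 9>8; P2→R gives 9>1]
(B,R): not NE [P1→A gives 14>9]
(B,S): not NE [P1→C gives 9>3; P2→R gives 9>3]
(C,P): not NE [P1→D gives 6>0]
(C,Q): not NE [P2→P gives 10>4]
(C,R): not NE [P1→A gives 14>4; P2→P gives 10>5]
(C,S): not NE [P2→P gives 10>9]
(D,P): NE
(D,Q): not NE [P1→C gives 9>0]
(D,R): not NE [P1→A gives 14>11]
(D,S): not NE [P1→C gives 9>4]

Nash profiles: (D,P)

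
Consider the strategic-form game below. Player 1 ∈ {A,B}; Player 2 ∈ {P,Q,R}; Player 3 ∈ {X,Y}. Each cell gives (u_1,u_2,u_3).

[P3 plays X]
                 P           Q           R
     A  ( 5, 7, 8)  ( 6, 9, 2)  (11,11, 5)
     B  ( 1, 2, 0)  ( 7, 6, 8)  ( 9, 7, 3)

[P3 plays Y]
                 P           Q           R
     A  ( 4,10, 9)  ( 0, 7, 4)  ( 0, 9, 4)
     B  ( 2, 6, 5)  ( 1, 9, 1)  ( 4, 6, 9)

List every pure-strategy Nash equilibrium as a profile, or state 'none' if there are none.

PSNE = {(A,P,Y), (A,R,X)}

(A,P,X): not NE [P2→R gives 11>7; P3→Y gives 9>8]
(A,P,Y): NE
(A,Q,X): not NE [P1→B gives 7>6; P2→R gives 11>9; P3→Y gives 4>2]
(A,Q,Y): not NE [P1→B gives 1>0; P2→P gives 10>7]
(A,R,X): NE
(A,R,Y): not NE [P1→B gives 4>0; P2→P gives 10>9; P3→X gives 5>4]
(B,P,X): not NE [P1→A gives 5>1; P2→R gives 7>2; P3→Y gives 5>0]
(B,P,Y): not NE [P1→A gives 4>2; P2→Q gives 9>6]
(B,Q,X): not NE [P2→R gives 7>6]
(B,Q,Y): not NE [P3→X gives 8>1]
(B,R,X): not NE [P1→A gives 11>9; P3→Y gives 9>3]
(B,R,Y): not NE [P2→Q gives 9>6]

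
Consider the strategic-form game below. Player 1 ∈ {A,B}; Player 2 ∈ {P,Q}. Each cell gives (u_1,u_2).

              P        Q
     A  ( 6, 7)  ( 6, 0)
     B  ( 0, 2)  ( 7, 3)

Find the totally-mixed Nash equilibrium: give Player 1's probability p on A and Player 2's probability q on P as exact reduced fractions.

P1 indiff ⇒ q·6+(1-q)·6 = q·0+(1-q)·7 ⇒ q(6) = (1-q)(1) ⇒ q = 1/7
P2 indiff ⇒ p·7+(1-p)·2 = p·0+(1-p)·3 ⇒ p(7) = (1-p)(1) ⇒ p = 1/8

P1 mixes 1/8 on A; P2 mixes 1/7 on P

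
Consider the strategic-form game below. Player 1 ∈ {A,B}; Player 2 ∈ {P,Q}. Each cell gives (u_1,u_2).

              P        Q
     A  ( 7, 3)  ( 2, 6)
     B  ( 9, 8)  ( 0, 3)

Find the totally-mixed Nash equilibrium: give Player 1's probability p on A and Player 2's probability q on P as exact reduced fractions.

p=5/8, q=1/2

P1 indiff ⇒ q·7+(1-q)·2 = q·9+(1-q)·0 ⇒ q(-2) = (1-q)(-2) ⇒ q = 1/2
P2 indiff ⇒ p·3+(1-p)·8 = p·6+(1-p)·3 ⇒ p(-3) = (1-p)(-5) ⇒ p = 5/8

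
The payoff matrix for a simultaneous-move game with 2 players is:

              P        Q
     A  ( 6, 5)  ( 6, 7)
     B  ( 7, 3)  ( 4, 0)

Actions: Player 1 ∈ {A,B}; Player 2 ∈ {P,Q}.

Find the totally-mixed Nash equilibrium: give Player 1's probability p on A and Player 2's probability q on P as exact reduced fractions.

P1 mixes 3/5 on A; P2 mixes 2/3 on P

P1 indiff ⇒ q·6+(1-q)·6 = q·7+(1-q)·4 ⇒ q(-1) = (1-q)(-2) ⇒ q = 2/3
P2 indiff ⇒ p·5+(1-p)·3 = p·7+(1-p)·0 ⇒ p(-2) = (1-p)(-3) ⇒ p = 3/5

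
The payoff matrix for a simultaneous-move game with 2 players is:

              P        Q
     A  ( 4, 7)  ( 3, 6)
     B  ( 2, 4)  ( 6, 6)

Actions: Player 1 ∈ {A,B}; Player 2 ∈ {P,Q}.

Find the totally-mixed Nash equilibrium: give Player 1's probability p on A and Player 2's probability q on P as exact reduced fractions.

(p,q) = (2/3, 3/5)

P1 indiff ⇒ q·4+(1-q)·3 = q·2+(1-q)·6 ⇒ q(2) = (1-q)(3) ⇒ q = 3/5
P2 indiff ⇒ p·7+(1-p)·4 = p·6+(1-p)·6 ⇒ p(1) = (1-p)(2) ⇒ p = 2/3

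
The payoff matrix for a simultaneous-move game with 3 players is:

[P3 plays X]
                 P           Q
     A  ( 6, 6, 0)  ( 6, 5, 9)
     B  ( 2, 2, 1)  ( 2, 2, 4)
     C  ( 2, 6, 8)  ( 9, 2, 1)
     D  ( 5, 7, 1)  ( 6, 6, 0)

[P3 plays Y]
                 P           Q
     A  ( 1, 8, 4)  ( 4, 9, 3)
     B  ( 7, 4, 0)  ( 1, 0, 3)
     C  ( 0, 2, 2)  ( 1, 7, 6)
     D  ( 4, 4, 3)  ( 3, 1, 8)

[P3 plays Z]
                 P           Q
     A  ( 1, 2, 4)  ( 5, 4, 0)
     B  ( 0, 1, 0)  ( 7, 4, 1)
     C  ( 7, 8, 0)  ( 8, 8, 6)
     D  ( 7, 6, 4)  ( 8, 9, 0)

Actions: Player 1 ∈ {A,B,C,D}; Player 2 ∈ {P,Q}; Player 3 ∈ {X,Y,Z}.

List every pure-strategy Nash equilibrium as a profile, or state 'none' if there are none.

(A,P,X): not NE [P3→Z gives 4>0]
(A,P,Y): not NE [P1→B gives 7>1; P2→Q gives 9>8]
(A,P,Z): not NE [P1→D gives 7>1; P2→Q gives 4>2]
(A,Q,X): not NE [P1→C gives 9>6; P2→P gives 6>5]
(A,Q,Y): not NE [P3→X gives 9>3]
(A,Q,Z): not NE [P1→D gives 8>5; P3→X gives 9>0]
(B,P,X): not NE [P1→A gives 6>2]
(B,P,Y): not NE [P3→X gives 1>0]
(B,P,Z): not NE [P1→D gives 7>0; P2→Q gives 4>1; P3→X gives 1>0]
(B,Q,X): not NE [P1→C gives 9>2]
(B,Q,Y): not NE [P1→A gives 4>1; P2→P gives 4>0; P3→X gives 4>3]
(B,Q,Z): not NE [P1→D gives 8>7; P3→X gives 4>1]
(C,P,X): not NE [P1→A gives 6>2]
(C,P,Y): not NE [P1→B gives 7>0; P2→Q gives 7>2; P3→X gives 8>2]
(C,P,Z): not NE [P3→X gives 8>0]
(C,Q,X): not NE [P2→P gives 6>2; P3→Z gives 6>1]
(C,Q,Y): not NE [P1→A gives 4>1]
(C,Q,Z): NE
(D,P,X): not NE [P1→A gives 6>5; P3→Z gives 4>1]
(D,P,Y): not NE [P1→B gives 7>4; P3→Z gives 4>3]
(D,P,Z): not NE [P2→Q gives 9>6]
(D,Q,X): not NE [P1→C gives 9>6; P2→P gives 7>6; P3→Y gives 8>0]
(D,Q,Y): not NE [P1→A gives 4>3; P2→P gives 4>1]
(D,Q,Z): not NE [P3→Y gives 8>0]

Nash profiles: (C,Q,Z)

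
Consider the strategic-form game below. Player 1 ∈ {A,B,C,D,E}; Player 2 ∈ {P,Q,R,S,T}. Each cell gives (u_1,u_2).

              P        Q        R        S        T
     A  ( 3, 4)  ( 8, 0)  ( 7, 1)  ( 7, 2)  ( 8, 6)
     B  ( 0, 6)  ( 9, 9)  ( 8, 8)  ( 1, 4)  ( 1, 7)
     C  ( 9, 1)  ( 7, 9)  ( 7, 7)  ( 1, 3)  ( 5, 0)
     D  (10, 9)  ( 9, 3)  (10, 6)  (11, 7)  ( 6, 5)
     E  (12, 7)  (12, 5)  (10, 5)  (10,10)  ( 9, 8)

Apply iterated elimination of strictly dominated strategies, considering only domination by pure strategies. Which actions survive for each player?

P1 drop A (E beats it: P:12>3 Q:12>8 R:10>7 S:10>7 T:9>8)
P1 drop B (E beats it: P:12>0 Q:12>9 R:10>8 S:10>1 T:9>1)
P1 drop C (D beats it: P:10>9 Q:9>7 R:10>7 S:11>1 T:6>5)
P2 drop Q (P beats it: D:9>3 E:7>5)
P2 drop R (P beats it: D:9>6 E:7>5)
P2 drop T (S beats it: D:7>5 E:10>8)
P1→{D,E} P2→{P,S}

IESDS → P1:{D,E} P2:{P,S}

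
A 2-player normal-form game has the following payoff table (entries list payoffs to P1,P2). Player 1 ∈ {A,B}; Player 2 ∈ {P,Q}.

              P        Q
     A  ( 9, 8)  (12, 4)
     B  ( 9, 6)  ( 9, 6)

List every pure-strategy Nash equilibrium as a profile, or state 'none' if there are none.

NE set: (A,P), (B,P)

(A,P): NE
(A,Q): not NE [P2→P gives 8>4]
(B,P): NE
(B,Q): not NE [P1→A gives 12>9]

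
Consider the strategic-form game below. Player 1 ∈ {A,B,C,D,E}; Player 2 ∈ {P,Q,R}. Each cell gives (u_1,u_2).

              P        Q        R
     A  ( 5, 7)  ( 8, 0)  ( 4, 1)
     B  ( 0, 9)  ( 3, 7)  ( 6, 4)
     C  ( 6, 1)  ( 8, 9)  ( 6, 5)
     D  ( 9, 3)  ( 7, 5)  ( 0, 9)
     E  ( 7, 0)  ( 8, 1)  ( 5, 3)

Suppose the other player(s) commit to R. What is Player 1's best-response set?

u_1(A vs R) = 4
u_1(B vs R) = 6
u_1(C vs R) = 6
u_1(D vs R) = 0
u_1(E vs R) = 5
max payoff 6 at {B,C}

P1 best: {B,C}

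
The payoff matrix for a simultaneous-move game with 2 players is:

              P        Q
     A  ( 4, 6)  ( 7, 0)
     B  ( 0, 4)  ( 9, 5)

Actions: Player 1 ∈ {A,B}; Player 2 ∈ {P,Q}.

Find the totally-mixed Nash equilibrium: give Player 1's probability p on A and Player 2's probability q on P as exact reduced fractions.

P1 indiff ⇒ q·4+(1-q)·7 = q·0+(1-q)·9 ⇒ q(4) = (1-q)(2) ⇒ q = 1/3
P2 indiff ⇒ p·6+(1-p)·4 = p·0+(1-p)·5 ⇒ p(6) = (1-p)(1) ⇒ p = 1/7

p=1/7, q=1/3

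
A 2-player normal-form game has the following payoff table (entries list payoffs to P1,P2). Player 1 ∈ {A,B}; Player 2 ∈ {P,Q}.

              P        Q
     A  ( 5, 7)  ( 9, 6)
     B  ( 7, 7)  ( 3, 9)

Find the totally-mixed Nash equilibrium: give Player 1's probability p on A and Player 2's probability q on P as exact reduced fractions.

P1 indiff ⇒ q·5+(1-q)·9 = q·7+(1-q)·3 ⇒ q(-2) = (1-q)(-6) ⇒ q = 3/4
P2 indiff ⇒ p·7+(1-p)·7 = p·6+(1-p)·9 ⇒ p(1) = (1-p)(2) ⇒ p = 2/3

p=2/3, q=3/4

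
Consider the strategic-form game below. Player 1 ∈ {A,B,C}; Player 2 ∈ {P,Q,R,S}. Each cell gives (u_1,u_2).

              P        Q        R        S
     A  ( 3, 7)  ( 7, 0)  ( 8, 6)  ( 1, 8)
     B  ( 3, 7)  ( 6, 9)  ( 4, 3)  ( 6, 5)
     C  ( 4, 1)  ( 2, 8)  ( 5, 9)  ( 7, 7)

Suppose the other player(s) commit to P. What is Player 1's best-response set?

P1 best: {C}

u_1(A vs P) = 3
u_1(B vs P) = 3
u_1(C vs P) = 4
max payoff 4 at {C}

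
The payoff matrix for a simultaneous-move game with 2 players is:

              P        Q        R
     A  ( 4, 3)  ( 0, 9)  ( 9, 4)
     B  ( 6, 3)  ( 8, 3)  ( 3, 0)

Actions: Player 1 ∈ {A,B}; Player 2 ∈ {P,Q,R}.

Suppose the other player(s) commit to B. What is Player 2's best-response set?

u_2(P vs B) = 3
u_2(Q vs B) = 3
u_2(R vs B) = 0
max payoff 3 at {P,Q}

argmax u_2 = {P,Q}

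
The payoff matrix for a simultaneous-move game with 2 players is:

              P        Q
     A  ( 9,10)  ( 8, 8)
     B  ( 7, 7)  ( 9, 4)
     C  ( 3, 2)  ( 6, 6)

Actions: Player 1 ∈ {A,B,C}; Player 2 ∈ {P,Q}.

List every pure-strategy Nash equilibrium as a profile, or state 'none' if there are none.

(A,P): NE
(A,Q): not NE [P1→B gives 9>8; P2→P gives 10>8]
(B,P): not NE [P1→A gives 9>7]
(B,Q): not NE [P2→P gives 7>4]
(C,P): not NE [P1→A gives 9>3; P2→Q gives 6>2]
(C,Q): not NE [P1→B gives 9>6]

NE set: (A,P)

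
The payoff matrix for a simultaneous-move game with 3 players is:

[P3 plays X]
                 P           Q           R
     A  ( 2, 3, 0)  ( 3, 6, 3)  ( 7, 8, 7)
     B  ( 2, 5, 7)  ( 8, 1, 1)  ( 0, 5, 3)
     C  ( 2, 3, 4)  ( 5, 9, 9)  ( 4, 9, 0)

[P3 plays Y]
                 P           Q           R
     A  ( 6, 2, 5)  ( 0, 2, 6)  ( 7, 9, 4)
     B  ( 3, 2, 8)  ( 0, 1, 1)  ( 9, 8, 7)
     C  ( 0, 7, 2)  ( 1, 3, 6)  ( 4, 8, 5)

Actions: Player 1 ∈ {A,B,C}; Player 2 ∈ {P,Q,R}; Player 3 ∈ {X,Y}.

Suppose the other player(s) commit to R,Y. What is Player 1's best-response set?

u_1(A vs R,Y) = 7
u_1(B vs R,Y) = 9
u_1(C vs R,Y) = 4
max payoff 9 at {B}

argmax u_1 = {B}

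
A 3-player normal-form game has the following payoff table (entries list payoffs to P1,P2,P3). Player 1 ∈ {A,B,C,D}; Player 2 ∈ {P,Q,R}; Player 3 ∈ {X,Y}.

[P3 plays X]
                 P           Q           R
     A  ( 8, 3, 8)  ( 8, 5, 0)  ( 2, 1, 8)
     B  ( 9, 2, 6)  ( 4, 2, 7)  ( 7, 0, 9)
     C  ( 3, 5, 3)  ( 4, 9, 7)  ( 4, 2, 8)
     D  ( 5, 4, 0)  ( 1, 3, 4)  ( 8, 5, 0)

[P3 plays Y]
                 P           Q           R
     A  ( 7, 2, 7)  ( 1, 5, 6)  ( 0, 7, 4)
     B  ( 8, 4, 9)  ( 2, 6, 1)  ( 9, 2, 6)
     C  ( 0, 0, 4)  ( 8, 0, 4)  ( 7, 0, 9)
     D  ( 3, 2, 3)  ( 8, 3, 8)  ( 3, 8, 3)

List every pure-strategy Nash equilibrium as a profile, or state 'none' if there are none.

PSNE: ∅

(A,P,X): not NE [P1→B gives 9>8; P2→Q gives 5>3]
(A,P,Y): not NE [P1→B gives 8>7; P2→R gives 7>2; P3→X gives 8>7]
(A,Q,X): not NE [P3→Y gives 6>0]
(A,Q,Y): not NE [P1→D gives 8>1; P2→R gives 7>5]
(A,R,X): not NE [P1→D gives 8>2; P2→Q gives 5>1]
(A,R,Y): not NE [P1→B gives 9>0; P3→X gives 8>4]
(B,P,X): not NE [P3→Y gives 9>6]
(B,P,Y): not NE [P2→Q gives 6>4]
(B,Q,X): not NE [P1→A gives 8>4]
(B,Q,Y): not NE [P1→D gives 8>2; P3→X gives 7>1]
(B,R,X): not NE [P1→D gives 8>7; P2→Q gives 2>0]
(B,R,Y): not NE [P2→Q gives 6>2; P3→X gives 9>6]
(C,P,X): not NE [P1→B gives 9>3; P2→Q gives 9>5; P3→Y gives 4>3]
(C,P,Y): not NE [P1→B gives 8>0]
(C,Q,X): not NE [P1→A gives 8>4]
(C,Q,Y): not NE [P3→X gives 7>4]
(C,R,X): not NE [P1→D gives 8>4; P2→Q gives 9>2; P3→Y gives 9>8]
(C,R,Y): not NE [P1→B gives 9>7]
(D,P,X): not NE [P1→B gives 9>5; P2→R gives 5>4; P3→Y gives 3>0]
(D,P,Y): not NE [P1→B gives 8>3; P2→R gives 8>2]
(D,Q,X): not NE [P1→A gives 8>1; P2→R gives 5>3; P3→Y gives 8>4]
(D,Q,Y): not NE [P2→R gives 8>3]
(D,R,X): not NE [P3→Y gives 3>0]
(D,R,Y): not NE [P1→B gives 9>3]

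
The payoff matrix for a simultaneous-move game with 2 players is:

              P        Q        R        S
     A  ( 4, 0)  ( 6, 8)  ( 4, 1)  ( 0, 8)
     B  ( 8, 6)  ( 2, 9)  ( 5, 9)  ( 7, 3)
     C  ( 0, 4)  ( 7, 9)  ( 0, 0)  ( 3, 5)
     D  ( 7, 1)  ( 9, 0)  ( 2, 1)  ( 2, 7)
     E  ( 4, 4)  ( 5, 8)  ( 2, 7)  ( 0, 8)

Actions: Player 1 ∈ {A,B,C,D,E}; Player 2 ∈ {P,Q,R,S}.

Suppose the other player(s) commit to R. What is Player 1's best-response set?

argmax u_1 = {B}

u_1(A vs R) = 4
u_1(B vs R) = 5
u_1(C vs R) = 0
u_1(D vs R) = 2
u_1(E vs R) = 2
max payoff 5 at {B}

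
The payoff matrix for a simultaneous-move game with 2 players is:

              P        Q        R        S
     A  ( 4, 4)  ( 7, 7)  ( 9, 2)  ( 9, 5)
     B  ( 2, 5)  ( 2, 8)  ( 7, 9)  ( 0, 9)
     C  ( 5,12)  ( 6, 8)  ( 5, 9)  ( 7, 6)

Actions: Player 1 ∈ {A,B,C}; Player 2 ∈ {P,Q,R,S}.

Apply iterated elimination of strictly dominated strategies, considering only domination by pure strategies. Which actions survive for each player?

Remaining: P1:{A,C} P2:{P,Q}

P1 drop B (A beats it: P:4>2 Q:7>2 R:9>7 S:9>0)
P2 drop R (P beats it: A:4>2 C:12>9)
P2 drop S (Q beats it: A:7>5 C:8>6)
P1→{A,C} P2→{P,Q}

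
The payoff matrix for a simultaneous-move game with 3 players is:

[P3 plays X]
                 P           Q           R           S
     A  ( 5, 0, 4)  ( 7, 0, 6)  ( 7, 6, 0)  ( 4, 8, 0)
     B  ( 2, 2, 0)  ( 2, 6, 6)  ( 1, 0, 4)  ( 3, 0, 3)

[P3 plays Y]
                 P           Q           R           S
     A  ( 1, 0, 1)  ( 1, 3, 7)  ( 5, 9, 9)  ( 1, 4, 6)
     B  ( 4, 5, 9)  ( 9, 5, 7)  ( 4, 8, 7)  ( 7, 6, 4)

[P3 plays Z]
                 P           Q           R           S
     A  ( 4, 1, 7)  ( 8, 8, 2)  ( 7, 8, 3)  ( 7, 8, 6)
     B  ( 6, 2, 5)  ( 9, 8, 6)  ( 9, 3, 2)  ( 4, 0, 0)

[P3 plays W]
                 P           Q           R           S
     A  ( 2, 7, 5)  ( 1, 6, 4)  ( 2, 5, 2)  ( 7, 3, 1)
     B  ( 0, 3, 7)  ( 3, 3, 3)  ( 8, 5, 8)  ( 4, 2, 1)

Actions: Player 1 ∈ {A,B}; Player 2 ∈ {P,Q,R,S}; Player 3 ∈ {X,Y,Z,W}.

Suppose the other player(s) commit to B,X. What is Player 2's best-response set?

u_2(P vs B,X) = 2
u_2(Q vs B,X) = 6
u_2(R vs B,X) = 0
u_2(S vs B,X) = 0
max payoff 6 at {Q}

P2 best: {Q}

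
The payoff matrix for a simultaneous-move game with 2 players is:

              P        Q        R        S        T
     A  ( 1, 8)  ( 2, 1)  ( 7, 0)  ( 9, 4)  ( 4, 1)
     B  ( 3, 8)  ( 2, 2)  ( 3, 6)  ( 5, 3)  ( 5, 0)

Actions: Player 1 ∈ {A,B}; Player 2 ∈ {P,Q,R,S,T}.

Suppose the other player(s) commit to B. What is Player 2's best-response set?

u_2(P vs B) = 8
u_2(Q vs B) = 2
u_2(R vs B) = 6
u_2(S vs B) = 3
u_2(T vs B) = 0
max payoff 8 at {P}

BR_2 = {P}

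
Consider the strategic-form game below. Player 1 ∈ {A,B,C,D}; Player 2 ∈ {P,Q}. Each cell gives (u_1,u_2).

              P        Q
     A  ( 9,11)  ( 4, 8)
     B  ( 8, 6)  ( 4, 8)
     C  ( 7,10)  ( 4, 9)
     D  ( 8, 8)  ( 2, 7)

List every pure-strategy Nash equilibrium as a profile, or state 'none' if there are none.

(A,P): NE
(A,Q): not NE [P2→P gives 11>8]
(B,P): not NE [P1→A gives 9>8; P2→Q gives 8>6]
(B,Q): NE
(C,P): not NE [P1→A gives 9>7]
(C,Q): not NE [P2→P gives 10>9]
(D,P): not NE [P1→A gives 9>8]
(D,Q): not NE [P1→C gives 4>2; P2→P gives 8>7]

PSNE = {(A,P), (B,Q)}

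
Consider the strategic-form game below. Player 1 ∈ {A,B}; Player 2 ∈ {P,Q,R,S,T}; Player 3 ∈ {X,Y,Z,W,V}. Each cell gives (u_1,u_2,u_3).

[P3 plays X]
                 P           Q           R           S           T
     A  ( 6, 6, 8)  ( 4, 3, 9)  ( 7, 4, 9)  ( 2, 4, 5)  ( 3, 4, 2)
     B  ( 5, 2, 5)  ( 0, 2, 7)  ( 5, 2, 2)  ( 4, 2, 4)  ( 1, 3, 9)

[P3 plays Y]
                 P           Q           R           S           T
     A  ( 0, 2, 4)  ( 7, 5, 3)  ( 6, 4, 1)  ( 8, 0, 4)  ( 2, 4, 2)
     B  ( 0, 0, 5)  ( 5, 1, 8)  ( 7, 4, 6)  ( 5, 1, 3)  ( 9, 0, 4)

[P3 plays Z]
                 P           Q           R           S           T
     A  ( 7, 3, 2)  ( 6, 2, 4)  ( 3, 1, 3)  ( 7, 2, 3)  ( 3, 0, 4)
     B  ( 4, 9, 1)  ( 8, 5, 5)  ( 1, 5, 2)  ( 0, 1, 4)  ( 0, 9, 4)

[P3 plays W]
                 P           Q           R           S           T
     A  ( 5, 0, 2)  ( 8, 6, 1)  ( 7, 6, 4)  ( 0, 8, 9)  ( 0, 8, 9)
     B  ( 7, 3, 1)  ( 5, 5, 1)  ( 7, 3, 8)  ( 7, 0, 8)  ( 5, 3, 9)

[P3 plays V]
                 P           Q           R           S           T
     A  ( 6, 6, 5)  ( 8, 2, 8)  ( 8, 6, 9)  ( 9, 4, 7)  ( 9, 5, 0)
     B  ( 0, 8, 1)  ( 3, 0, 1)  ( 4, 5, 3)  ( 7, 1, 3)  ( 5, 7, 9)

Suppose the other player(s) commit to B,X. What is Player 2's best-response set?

P2 best: {T}

u_2(P vs B,X) = 2
u_2(Q vs B,X) = 2
u_2(R vs B,X) = 2
u_2(S vs B,X) = 2
u_2(T vs B,X) = 3
max payoff 3 at {T}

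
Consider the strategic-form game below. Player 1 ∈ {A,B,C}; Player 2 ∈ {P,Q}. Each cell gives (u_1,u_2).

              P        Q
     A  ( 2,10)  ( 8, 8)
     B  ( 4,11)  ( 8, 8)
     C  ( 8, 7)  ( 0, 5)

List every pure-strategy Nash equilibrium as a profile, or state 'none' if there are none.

NE set: (C,P)

(A,P): not NE [P1→C gives 8>2]
(A,Q): not NE [P2→P gives 10>8]
(B,P): not NE [P1→C gives 8>4]
(B,Q): not NE [P2→P gives 11>8]
(C,P): NE
(C,Q): not NE [P1→B gives 8>0; P2→P gives 7>5]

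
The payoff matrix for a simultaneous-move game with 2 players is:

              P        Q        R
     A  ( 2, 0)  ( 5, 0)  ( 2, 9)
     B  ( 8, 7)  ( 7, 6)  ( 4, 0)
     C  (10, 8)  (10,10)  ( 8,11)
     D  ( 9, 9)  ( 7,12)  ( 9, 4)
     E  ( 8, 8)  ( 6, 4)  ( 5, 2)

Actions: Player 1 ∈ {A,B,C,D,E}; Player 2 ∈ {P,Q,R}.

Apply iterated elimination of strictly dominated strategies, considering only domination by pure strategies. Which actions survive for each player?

Remaining: P1:{C,D} P2:{Q,R}

P1 drop A (B beats it: P:8>2 Q:7>5 R:4>2)
P1 drop B (C beats it: P:10>8 Q:10>7 R:8>4)
P1 drop E (C beats it: P:10>8 Q:10>6 R:8>5)
P2 drop P (Q beats it: C:10>8 D:12>9)
P1→{C,D} P2→{Q,R}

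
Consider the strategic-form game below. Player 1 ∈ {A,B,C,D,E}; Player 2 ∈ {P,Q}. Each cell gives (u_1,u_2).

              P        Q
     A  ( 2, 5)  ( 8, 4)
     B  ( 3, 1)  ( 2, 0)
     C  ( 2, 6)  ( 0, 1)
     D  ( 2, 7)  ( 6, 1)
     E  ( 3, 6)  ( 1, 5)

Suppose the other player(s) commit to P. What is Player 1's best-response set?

u_1(A vs P) = 2
u_1(B vs P) = 3
u_1(C vs P) = 2
u_1(D vs P) = 2
u_1(E vs P) = 3
max payoff 3 at {B,E}

P1 best: {B,E}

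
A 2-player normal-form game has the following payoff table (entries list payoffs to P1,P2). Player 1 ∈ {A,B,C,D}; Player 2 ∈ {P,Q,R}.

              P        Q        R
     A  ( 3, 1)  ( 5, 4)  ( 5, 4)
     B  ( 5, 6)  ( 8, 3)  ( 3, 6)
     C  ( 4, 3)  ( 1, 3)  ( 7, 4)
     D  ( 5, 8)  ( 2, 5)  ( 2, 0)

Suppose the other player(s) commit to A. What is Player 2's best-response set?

BR_2 = {Q,R}

u_2(P vs A) = 1
u_2(Q vs A) = 4
u_2(R vs A) = 4
max payoff 4 at {Q,R}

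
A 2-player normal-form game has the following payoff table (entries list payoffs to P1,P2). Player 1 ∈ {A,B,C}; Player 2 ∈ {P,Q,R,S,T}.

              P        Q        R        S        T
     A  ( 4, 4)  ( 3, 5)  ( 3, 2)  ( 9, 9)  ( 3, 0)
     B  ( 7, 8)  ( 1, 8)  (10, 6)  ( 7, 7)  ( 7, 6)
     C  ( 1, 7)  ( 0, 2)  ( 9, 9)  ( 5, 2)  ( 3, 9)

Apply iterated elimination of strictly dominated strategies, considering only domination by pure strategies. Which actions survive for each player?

P1 drop C (B beats it: P:7>1 Q:1>0 R:10>9 S:7>5 T:7>3)
P2 drop R (P beats it: A:4>2 B:8>6)
P2 drop T (P beats it: A:4>0 B:8>6)
P1→{A,B} P2→{P,Q,S}

Survivors P1:{A,B} P2:{P,Q,S}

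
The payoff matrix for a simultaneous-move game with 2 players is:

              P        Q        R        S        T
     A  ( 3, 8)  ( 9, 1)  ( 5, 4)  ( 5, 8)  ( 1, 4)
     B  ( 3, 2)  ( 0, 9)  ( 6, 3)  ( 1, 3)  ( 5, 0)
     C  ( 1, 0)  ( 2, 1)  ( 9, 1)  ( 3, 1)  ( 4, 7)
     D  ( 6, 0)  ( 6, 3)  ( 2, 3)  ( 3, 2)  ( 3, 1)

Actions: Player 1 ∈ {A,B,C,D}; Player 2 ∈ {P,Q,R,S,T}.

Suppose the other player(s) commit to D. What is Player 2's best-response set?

argmax u_2 = {Q,R}

u_2(P vs D) = 0
u_2(Q vs D) = 3
u_2(R vs D) = 3
u_2(S vs D) = 2
u_2(T vs D) = 1
max payoff 3 at {Q,R}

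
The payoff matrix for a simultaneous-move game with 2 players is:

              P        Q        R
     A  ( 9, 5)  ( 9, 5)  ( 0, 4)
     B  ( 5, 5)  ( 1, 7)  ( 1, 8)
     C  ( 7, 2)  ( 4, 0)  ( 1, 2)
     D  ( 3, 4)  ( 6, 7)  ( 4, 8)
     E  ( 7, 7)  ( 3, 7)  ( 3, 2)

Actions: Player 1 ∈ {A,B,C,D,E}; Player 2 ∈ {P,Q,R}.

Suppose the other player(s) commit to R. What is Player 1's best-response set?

argmax u_1 = {D}

u_1(A vs R) = 0
u_1(B vs R) = 1
u_1(C vs R) = 1
u_1(D vs R) = 4
u_1(E vs R) = 3
max payoff 4 at {D}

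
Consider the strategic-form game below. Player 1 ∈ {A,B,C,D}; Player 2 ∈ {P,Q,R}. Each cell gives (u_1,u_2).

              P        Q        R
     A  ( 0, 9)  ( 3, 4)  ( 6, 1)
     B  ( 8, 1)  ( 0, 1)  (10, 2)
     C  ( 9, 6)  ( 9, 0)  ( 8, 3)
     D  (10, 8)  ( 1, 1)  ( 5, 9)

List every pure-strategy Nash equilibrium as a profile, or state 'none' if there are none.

(A,P): not NE [P1→D gives 10>0]
(A,Q): not NE [P1→C gives 9>3; P2→P gives 9>4]
(A,R): not NE [P1→B gives 10>6; P2→P gives 9>1]
(B,P): not NE [P1→D gives 10>8; P2→R gives 2>1]
(B,Q): not NE [P1→C gives 9>0; P2→R gives 2>1]
(B,R): NE
(C,P): not NE [P1→D gives 10>9]
(C,Q): not NE [P2→P gives 6>0]
(C,R): not NE [P1→B gives 10>8; P2→P gives 6>3]
(D,P): not NE [P2→R gives 9>8]
(D,Q): not NE [P1→C gives 9>1; P2→R gives 9>1]
(D,R): not NE [P1→B gives 10>5]

Nash profiles: (B,R)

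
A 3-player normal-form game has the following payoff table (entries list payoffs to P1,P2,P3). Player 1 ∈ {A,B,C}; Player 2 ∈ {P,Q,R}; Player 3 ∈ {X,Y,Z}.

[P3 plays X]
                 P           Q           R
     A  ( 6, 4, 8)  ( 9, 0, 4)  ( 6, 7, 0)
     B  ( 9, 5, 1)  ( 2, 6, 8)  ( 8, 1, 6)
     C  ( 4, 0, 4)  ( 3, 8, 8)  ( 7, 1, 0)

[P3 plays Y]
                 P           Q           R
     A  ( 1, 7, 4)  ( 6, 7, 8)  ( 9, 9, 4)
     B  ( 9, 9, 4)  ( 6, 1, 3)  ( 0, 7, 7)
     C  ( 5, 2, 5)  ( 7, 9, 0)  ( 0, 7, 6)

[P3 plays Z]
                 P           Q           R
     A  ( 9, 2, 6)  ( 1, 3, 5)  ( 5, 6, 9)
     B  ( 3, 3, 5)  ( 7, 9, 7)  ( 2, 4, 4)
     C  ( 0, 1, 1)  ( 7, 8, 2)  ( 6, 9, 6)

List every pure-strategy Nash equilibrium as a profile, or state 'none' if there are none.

(A,P,X): not NE [P1→B gives 9>6; P2→R gives 7>4]
(A,P,Y): not NE [P1→B gives 9>1; P2→R gives 9>7; P3→X gives 8>4]
(A,P,Z): not NE [P2→R gives 6>2; P3→X gives 8>6]
(A,Q,X): not NE [P2→R gives 7>0; P3→Y gives 8>4]
(A,Q,Y): not NE [P1→C gives 7>6; P2→R gives 9>7]
(A,Q,Z): not NE [P1→C gives 7>1; P2→R gives 6>3; P3→Y gives 8>5]
(A,R,X): not NE [P1→B gives 8>6; P3→Z gives 9>0]
(A,R,Y): not NE [P3→Z gives 9>4]
(A,R,Z): not NE [P1→C gives 6>5]
(B,P,X): not NE [P2→Q gives 6>5; P3→Z gives 5>1]
(B,P,Y): not NE [P3→Z gives 5>4]
(B,P,Z): not NE [P1→A gives 9>3; P2→Q gives 9>3]
(B,Q,X): not NE [P1→A gives 9>2]
(B,Q,Y): not NE [P1→C gives 7>6; P2→P gives 9>1; P3→X gives 8>3]
(B,Q,Z): not NE [P3→X gives 8>7]
(B,R,X): not NE [P2→Q gives 6>1; P3→Y gives 7>6]
(B,R,Y): not NE [P1→A gives 9>0; P2→P gives 9>7]
(B,R,Z): not NE [P1→C gives 6>2; P2→Q gives 9>4; P3→Y gives 7>4]
(C,P,X): not NE [P1→B gives 9>4; P2→Q gives 8>0; P3→Y gives 5>4]
(C,P,Y): not NE [P1→B gives 9>5; P2→Q gives 9>2]
(C,P,Z): not NE [P1→A gives 9>0; P2→R gives 9>1; P3→Y gives 5>1]
(C,Q,X): not NE [P1→A gives 9>3]
(C,Q,Y): not NE [P3→X gives 8>0]
(C,Q,Z): not NE [P2→R gives 9>8; P3→X gives 8>2]
(C,R,X): not NE [P1→B gives 8>7; P2→Q gives 8>1; P3→Z gives 6>0]
(C,R,Y): not NE [P1→A gives 9>0; P2→Q gives 9>7]
(C,R,Z): NE

NE set: (C,R,Z)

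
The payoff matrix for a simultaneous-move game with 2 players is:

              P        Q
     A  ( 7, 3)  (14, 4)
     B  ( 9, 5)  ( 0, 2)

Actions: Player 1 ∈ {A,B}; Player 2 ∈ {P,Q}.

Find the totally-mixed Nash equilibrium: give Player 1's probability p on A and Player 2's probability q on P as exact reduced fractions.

P1 indiff ⇒ q·7+(1-q)·14 = q·9+(1-q)·0 ⇒ q(-2) = (1-q)(-14) ⇒ q = 7/8
P2 indiff ⇒ p·3+(1-p)·5 = p·4+(1-p)·2 ⇒ p(-1) = (1-p)(-3) ⇒ p = 3/4

p=3/4, q=7/8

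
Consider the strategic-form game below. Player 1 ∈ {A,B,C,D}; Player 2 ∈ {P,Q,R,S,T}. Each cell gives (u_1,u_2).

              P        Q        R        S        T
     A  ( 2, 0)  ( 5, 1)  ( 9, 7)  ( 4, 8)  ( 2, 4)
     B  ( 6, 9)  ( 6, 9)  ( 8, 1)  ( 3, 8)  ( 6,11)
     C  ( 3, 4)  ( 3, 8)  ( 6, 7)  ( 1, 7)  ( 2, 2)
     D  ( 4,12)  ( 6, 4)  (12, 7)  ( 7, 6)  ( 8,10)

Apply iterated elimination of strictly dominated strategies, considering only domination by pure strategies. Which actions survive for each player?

Survivors P1:{B,D} P2:{P,T}

P1 drop A (D beats it: P:4>2 Q:6>5 R:12>9 S:7>4 T:8>2)
P1 drop C (B beats it: P:6>3 Q:6>3 R:8>6 S:3>1 T:6>2)
P2 drop Q (T beats it: B:11>9 D:10>4)
P2 drop R (P beats it: B:9>1 D:12>7)
P2 drop S (P beats it: B:9>8 D:12>6)
P1→{B,D} P2→{P,T}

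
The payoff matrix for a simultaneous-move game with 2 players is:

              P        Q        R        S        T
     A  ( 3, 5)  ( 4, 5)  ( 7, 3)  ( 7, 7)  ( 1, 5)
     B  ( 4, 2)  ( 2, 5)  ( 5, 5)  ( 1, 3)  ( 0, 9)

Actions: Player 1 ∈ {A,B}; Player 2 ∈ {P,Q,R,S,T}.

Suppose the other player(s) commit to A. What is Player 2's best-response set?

BR_2 = {S}

u_2(P vs A) = 5
u_2(Q vs A) = 5
u_2(R vs A) = 3
u_2(S vs A) = 7
u_2(T vs A) = 5
max payoff 7 at {S}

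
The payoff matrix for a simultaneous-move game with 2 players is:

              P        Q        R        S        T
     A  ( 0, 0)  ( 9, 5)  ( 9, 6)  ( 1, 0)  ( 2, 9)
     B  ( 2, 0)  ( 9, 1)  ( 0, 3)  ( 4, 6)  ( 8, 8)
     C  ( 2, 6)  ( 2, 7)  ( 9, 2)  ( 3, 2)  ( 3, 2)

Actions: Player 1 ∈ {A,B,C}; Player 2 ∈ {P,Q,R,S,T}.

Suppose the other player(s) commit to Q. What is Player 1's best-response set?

BR_1 = {A,B}

u_1(A vs Q) = 9
u_1(B vs Q) = 9
u_1(C vs Q) = 2
max payoff 9 at {A,B}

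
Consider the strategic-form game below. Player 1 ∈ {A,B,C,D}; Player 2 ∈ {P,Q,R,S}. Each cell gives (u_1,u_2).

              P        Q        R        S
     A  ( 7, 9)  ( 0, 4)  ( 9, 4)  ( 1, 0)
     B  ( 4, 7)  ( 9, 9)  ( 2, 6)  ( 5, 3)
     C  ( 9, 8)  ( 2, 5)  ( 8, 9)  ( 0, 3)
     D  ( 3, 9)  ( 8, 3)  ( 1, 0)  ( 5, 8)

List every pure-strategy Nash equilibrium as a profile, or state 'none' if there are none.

(A,P): not NE [P1→C gives 9>7]
(A,Q): not NE [P1→B gives 9>0; P2→P gives 9>4]
(A,R): not NE [P2→P gives 9>4]
(A,S): not NE [P1→D gives 5>1; P2→P gives 9>0]
(B,P): not NE [P1→C gives 9>4; P2→Q gives 9>7]
(B,Q): NE
(B,R): not NE [P1→A gives 9>2; P2→Q gives 9>6]
(B,S): not NE [P2→Q gives 9>3]
(C,P): not NE [P2→R gives 9>8]
(C,Q): not NE [P1→B gives 9>2; P2→R gives 9>5]
(C,R): not NE [P1→A gives 9>8]
(C,S): not NE [P1→D gives 5>0; P2→R gives 9>3]
(D,P): not NE [P1→C gives 9>3]
(D,Q): not NE [P1→B gives 9>8; P2→P gives 9>3]
(D,R): not NE [P1→A gives 9>1; P2→P gives 9>0]
(D,S): not NE [P2→P gives 9>8]

NE set: (B,Q)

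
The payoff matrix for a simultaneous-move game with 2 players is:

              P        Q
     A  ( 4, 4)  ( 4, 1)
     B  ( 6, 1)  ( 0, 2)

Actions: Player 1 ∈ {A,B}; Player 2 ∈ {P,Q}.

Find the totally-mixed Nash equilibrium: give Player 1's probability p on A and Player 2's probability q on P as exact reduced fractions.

P1 indiff ⇒ q·4+(1-q)·4 = q·6+(1-q)·0 ⇒ q(-2) = (1-q)(-4) ⇒ q = 2/3
P2 indiff ⇒ p·4+(1-p)·1 = p·1+(1-p)·2 ⇒ p(3) = (1-p)(1) ⇒ p = 1/4

p=1/4, q=2/3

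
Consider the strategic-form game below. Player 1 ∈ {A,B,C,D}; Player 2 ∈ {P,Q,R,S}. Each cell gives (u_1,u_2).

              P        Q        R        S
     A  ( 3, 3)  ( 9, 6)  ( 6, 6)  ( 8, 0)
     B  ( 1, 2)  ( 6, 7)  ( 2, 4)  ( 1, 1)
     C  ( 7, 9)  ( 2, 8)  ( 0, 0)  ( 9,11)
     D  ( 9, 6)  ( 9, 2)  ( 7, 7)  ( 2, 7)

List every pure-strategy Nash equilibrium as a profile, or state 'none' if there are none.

NE set: (A,Q), (C,S), (D,R)

(A,P): not NE [P1→D gives 9>3; P2→R gives 6>3]
(A,Q): NE
(A,R): not NE [P1→D gives 7>6]
(A,S): not NE [P1→C gives 9>8; P2→R gives 6>0]
(B,P): not NE [P1→D gives 9>1; P2→Q gives 7>2]
(B,Q): not NE [P1→D gives 9>6]
(B,R): not NE [P1→D gives 7>2; P2→Q gives 7>4]
(B,S): not NE [P1→C gives 9>1; P2→Q gives 7>1]
(C,P): not NE [P1→D gives 9>7; P2→S gives 11>9]
(C,Q): not NE [P1→D gives 9>2; P2→S gives 11>8]
(C,R): not NE [P1→D gives 7>0; P2→S gives 11>0]
(C,S): NE
(D,P): not NE [P2→S gives 7>6]
(D,Q): not NE [P2→S gives 7>2]
(D,R): NE
(D,S): not NE [P1→C gives 9>2]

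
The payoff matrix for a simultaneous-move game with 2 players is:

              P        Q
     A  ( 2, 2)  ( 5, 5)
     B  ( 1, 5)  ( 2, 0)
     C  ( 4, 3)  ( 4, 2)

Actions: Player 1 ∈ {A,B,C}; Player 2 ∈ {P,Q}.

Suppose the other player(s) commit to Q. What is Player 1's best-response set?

BR_1 = {A}

u_1(A vs Q) = 5
u_1(B vs Q) = 2
u_1(C vs Q) = 4
max payoff 5 at {A}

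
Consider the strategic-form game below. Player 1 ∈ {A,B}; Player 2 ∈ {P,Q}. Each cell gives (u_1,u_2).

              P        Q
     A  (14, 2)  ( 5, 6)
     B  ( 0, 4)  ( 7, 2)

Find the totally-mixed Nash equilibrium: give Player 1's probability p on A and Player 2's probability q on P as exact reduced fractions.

(p,q) = (1/3, 1/8)

P1 indiff ⇒ q·14+(1-q)·5 = q·0+(1-q)·7 ⇒ q(14) = (1-q)(2) ⇒ q = 1/8
P2 indiff ⇒ p·2+(1-p)·4 = p·6+(1-p)·2 ⇒ p(-4) = (1-p)(-2) ⇒ p = 1/3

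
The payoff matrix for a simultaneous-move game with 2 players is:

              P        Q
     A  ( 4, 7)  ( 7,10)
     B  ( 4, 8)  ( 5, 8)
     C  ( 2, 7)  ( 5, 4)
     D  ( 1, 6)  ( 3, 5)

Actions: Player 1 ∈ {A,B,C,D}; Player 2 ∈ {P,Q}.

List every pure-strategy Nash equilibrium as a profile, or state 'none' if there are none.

Nash profiles: (A,Q), (B,P)

(A,P): not NE [P2→Q gives 10>7]
(A,Q): NE
(B,P): NE
(B,Q): not NE [P1→A gives 7>5]
(C,P): not NE [P1→B gives 4>2]
(C,Q): not NE [P1→A gives 7>5; P2→P gives 7>4]
(D,P): not NE [P1→B gives 4>1]
(D,Q): not NE [P1→A gives 7>3; P2→P gives 6>5]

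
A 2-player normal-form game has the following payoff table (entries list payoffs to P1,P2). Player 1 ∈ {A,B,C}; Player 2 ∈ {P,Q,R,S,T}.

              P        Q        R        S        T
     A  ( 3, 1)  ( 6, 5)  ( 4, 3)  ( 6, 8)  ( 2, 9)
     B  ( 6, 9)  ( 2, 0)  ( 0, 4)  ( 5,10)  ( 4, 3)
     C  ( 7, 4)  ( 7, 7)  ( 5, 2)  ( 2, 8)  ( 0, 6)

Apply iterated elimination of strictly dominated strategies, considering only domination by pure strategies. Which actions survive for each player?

P2 drop P (S beats it: A:8>1 B:10>9 C:8>4)
P2 drop Q (S beats it: A:8>5 B:10>0 C:8>7)
P2 drop R (S beats it: A:8>3 B:10>4 C:8>2)
P1 drop C (A beats it: S:6>2 T:2>0)
P1→{A,B} P2→{S,T}

Survivors P1:{A,B} P2:{S,T}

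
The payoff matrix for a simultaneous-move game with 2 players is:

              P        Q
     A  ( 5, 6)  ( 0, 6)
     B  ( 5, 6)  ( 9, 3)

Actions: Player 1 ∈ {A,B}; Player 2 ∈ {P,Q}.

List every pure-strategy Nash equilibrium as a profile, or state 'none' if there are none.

(A,P): NE
(A,Q): not NE [P1→B gives 9>0]
(B,P): NE
(B,Q): not NE [P2→P gives 6>3]

NE set: (A,P), (B,P)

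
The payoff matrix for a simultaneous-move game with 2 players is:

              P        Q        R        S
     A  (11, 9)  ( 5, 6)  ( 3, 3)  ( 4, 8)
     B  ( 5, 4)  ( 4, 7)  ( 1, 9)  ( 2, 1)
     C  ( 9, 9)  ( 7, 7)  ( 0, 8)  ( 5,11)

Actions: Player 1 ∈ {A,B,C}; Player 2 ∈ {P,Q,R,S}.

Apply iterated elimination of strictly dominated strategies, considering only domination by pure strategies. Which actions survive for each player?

IESDS → P1:{A,C} P2:{P,S}

P1 drop B (A beats it: P:11>5 Q:5>4 R:3>1 S:4>2)
P2 drop Q (P beats it: A:9>6 C:9>7)
P2 drop R (P beats it: A:9>3 C:9>8)
P1→{A,C} P2→{P,S}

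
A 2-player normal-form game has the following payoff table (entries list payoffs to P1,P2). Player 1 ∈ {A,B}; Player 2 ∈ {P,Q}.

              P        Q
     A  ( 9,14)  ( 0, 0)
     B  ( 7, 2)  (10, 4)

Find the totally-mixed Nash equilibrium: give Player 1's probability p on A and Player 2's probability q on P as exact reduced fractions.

(p,q) = (1/8, 5/6)

P1 indiff ⇒ q·9+(1-q)·0 = q·7+(1-q)·10 ⇒ q(2) = (1-q)(10) ⇒ q = 5/6
P2 indiff ⇒ p·14+(1-p)·2 = p·0+(1-p)·4 ⇒ p(14) = (1-p)(2) ⇒ p = 1/8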